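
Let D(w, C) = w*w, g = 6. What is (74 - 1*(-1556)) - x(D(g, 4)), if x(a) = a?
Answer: 1594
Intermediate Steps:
D(w, C) = w²
(74 - 1*(-1556)) - x(D(g, 4)) = (74 - 1*(-1556)) - 1*6² = (74 + 1556) - 1*36 = 1630 - 36 = 1594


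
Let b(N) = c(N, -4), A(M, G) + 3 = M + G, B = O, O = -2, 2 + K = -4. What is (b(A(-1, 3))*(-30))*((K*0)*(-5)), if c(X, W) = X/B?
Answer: 0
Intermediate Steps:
K = -6 (K = -2 - 4 = -6)
B = -2
A(M, G) = -3 + G + M (A(M, G) = -3 + (M + G) = -3 + (G + M) = -3 + G + M)
c(X, W) = -X/2 (c(X, W) = X/(-2) = X*(-1/2) = -X/2)
b(N) = -N/2
(b(A(-1, 3))*(-30))*((K*0)*(-5)) = (-(-3 + 3 - 1)/2*(-30))*(-6*0*(-5)) = (-1/2*(-1)*(-30))*(0*(-5)) = ((1/2)*(-30))*0 = -15*0 = 0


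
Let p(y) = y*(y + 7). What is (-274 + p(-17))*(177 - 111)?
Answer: -6864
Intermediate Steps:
p(y) = y*(7 + y)
(-274 + p(-17))*(177 - 111) = (-274 - 17*(7 - 17))*(177 - 111) = (-274 - 17*(-10))*66 = (-274 + 170)*66 = -104*66 = -6864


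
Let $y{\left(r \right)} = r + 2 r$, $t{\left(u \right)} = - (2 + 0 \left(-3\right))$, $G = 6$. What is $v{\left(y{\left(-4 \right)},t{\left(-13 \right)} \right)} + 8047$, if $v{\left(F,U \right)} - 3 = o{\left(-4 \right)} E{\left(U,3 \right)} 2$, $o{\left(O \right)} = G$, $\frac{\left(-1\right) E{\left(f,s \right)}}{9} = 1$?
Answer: $7942$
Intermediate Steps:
$E{\left(f,s \right)} = -9$ ($E{\left(f,s \right)} = \left(-9\right) 1 = -9$)
$t{\left(u \right)} = -2$ ($t{\left(u \right)} = - (2 + 0) = \left(-1\right) 2 = -2$)
$o{\left(O \right)} = 6$
$y{\left(r \right)} = 3 r$
$v{\left(F,U \right)} = -105$ ($v{\left(F,U \right)} = 3 + 6 \left(-9\right) 2 = 3 - 108 = -105$)
$v{\left(y{\left(-4 \right)},t{\left(-13 \right)} \right)} + 8047 = -105 + 8047 = 7942$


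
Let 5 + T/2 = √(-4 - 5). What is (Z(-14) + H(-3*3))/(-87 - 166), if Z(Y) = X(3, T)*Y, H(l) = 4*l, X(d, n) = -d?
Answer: -6/253 ≈ -0.023715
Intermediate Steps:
T = -10 + 6*I (T = -10 + 2*√(-4 - 5) = -10 + 2*√(-9) = -10 + 2*(3*I) = -10 + 6*I ≈ -10.0 + 6.0*I)
Z(Y) = -3*Y (Z(Y) = (-1*3)*Y = -3*Y)
(Z(-14) + H(-3*3))/(-87 - 166) = (-3*(-14) + 4*(-3*3))/(-87 - 166) = (42 + 4*(-9))/(-253) = (42 - 36)*(-1/253) = 6*(-1/253) = -6/253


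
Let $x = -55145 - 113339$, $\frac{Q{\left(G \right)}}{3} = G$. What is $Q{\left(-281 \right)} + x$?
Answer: $-169327$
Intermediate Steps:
$Q{\left(G \right)} = 3 G$
$x = -168484$ ($x = -55145 - 113339 = -168484$)
$Q{\left(-281 \right)} + x = 3 \left(-281\right) - 168484 = -843 - 168484 = -169327$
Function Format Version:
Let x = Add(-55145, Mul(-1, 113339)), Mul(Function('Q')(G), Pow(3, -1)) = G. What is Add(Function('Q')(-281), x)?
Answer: -169327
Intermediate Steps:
Function('Q')(G) = Mul(3, G)
x = -168484 (x = Add(-55145, -113339) = -168484)
Add(Function('Q')(-281), x) = Add(Mul(3, -281), -168484) = Add(-843, -168484) = -169327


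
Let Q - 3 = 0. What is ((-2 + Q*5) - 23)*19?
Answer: -190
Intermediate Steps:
Q = 3 (Q = 3 + 0 = 3)
((-2 + Q*5) - 23)*19 = ((-2 + 3*5) - 23)*19 = ((-2 + 15) - 23)*19 = (13 - 23)*19 = -10*19 = -190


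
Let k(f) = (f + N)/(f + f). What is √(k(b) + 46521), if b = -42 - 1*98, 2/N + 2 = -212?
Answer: √10439443216090/14980 ≈ 215.69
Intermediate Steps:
N = -1/107 (N = 2/(-2 - 212) = 2/(-214) = 2*(-1/214) = -1/107 ≈ -0.0093458)
b = -140 (b = -42 - 98 = -140)
k(f) = (-1/107 + f)/(2*f) (k(f) = (f - 1/107)/(f + f) = (-1/107 + f)/((2*f)) = (-1/107 + f)*(1/(2*f)) = (-1/107 + f)/(2*f))
√(k(b) + 46521) = √((1/214)*(-1 + 107*(-140))/(-140) + 46521) = √((1/214)*(-1/140)*(-1 - 14980) + 46521) = √((1/214)*(-1/140)*(-14981) + 46521) = √(14981/29960 + 46521) = √(1393784141/29960) = √10439443216090/14980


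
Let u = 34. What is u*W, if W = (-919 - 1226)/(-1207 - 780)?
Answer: 72930/1987 ≈ 36.704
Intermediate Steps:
W = 2145/1987 (W = -2145/(-1987) = -2145*(-1/1987) = 2145/1987 ≈ 1.0795)
u*W = 34*(2145/1987) = 72930/1987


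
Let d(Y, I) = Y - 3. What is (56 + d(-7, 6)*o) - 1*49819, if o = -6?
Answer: -49703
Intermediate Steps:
d(Y, I) = -3 + Y
(56 + d(-7, 6)*o) - 1*49819 = (56 + (-3 - 7)*(-6)) - 1*49819 = (56 - 10*(-6)) - 49819 = (56 + 60) - 49819 = 116 - 49819 = -49703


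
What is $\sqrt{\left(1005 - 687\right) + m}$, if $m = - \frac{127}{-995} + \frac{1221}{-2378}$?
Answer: $\frac{\sqrt{1778155541416010}}{2366110} \approx 17.822$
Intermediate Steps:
$m = - \frac{912889}{2366110}$ ($m = \left(-127\right) \left(- \frac{1}{995}\right) + 1221 \left(- \frac{1}{2378}\right) = \frac{127}{995} - \frac{1221}{2378} = - \frac{912889}{2366110} \approx -0.38582$)
$\sqrt{\left(1005 - 687\right) + m} = \sqrt{\left(1005 - 687\right) - \frac{912889}{2366110}} = \sqrt{318 - \frac{912889}{2366110}} = \sqrt{\frac{751510091}{2366110}} = \frac{\sqrt{1778155541416010}}{2366110}$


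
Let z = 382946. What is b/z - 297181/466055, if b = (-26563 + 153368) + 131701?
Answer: 3336869302/89236949015 ≈ 0.037393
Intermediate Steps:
b = 258506 (b = 126805 + 131701 = 258506)
b/z - 297181/466055 = 258506/382946 - 297181/466055 = 258506*(1/382946) - 297181*1/466055 = 129253/191473 - 297181/466055 = 3336869302/89236949015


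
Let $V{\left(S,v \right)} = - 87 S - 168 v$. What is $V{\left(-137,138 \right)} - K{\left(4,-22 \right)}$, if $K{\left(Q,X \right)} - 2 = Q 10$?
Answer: $-11307$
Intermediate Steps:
$K{\left(Q,X \right)} = 2 + 10 Q$ ($K{\left(Q,X \right)} = 2 + Q 10 = 2 + 10 Q$)
$V{\left(S,v \right)} = - 168 v - 87 S$
$V{\left(-137,138 \right)} - K{\left(4,-22 \right)} = \left(\left(-168\right) 138 - -11919\right) - \left(2 + 10 \cdot 4\right) = \left(-23184 + 11919\right) - \left(2 + 40\right) = -11265 - 42 = -11307$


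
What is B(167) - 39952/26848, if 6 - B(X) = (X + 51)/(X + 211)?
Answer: 1248017/317142 ≈ 3.9352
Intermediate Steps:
B(X) = 6 - (51 + X)/(211 + X) (B(X) = 6 - (X + 51)/(X + 211) = 6 - (51 + X)/(211 + X))
B(167) - 39952/26848 = 5*(243 + 167)/(211 + 167) - 39952/26848 = 5*410/378 - 39952/26848 = 5*(1/378)*410 - 1*2497/1678 = 1025/189 - 2497/1678 = 1248017/317142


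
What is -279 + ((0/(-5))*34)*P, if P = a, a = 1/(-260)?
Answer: -279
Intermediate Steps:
a = -1/260 ≈ -0.0038462
P = -1/260 ≈ -0.0038462
-279 + ((0/(-5))*34)*P = -279 + ((0/(-5))*34)*(-1/260) = -279 + ((0*(-⅕))*34)*(-1/260) = -279 + (0*34)*(-1/260) = -279 + 0*(-1/260) = -279 + 0 = -279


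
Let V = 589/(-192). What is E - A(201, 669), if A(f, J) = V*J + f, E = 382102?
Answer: 24573011/64 ≈ 3.8395e+5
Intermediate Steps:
V = -589/192 (V = 589*(-1/192) = -589/192 ≈ -3.0677)
A(f, J) = f - 589*J/192 (A(f, J) = -589*J/192 + f = f - 589*J/192)
E - A(201, 669) = 382102 - (201 - 589/192*669) = 382102 - (201 - 131347/64) = 382102 - 1*(-118483/64) = 382102 + 118483/64 = 24573011/64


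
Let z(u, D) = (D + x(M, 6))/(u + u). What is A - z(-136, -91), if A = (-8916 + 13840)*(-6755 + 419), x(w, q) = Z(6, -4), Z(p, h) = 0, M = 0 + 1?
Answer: -8485982299/272 ≈ -3.1198e+7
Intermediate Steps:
M = 1
x(w, q) = 0
z(u, D) = D/(2*u) (z(u, D) = (D + 0)/(u + u) = D/((2*u)) = D*(1/(2*u)) = D/(2*u))
A = -31198464 (A = 4924*(-6336) = -31198464)
A - z(-136, -91) = -31198464 - (-91)/(2*(-136)) = -31198464 - (-91)*(-1)/(2*136) = -31198464 - 1*91/272 = -31198464 - 91/272 = -8485982299/272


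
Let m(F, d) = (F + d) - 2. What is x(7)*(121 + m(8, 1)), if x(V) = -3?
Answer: -384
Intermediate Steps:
m(F, d) = -2 + F + d
x(7)*(121 + m(8, 1)) = -3*(121 + (-2 + 8 + 1)) = -3*(121 + 7) = -3*128 = -384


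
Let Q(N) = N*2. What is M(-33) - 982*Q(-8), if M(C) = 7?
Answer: 15719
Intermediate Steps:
Q(N) = 2*N
M(-33) - 982*Q(-8) = 7 - 1964*(-8) = 7 - 982*(-16) = 7 + 15712 = 15719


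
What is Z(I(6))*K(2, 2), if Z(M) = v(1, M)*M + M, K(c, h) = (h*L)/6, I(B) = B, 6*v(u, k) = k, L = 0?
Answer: 0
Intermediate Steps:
v(u, k) = k/6
K(c, h) = 0 (K(c, h) = (h*0)/6 = 0*(1/6) = 0)
Z(M) = M + M**2/6 (Z(M) = (M/6)*M + M = M**2/6 + M = M + M**2/6)
Z(I(6))*K(2, 2) = ((1/6)*6*(6 + 6))*0 = ((1/6)*6*12)*0 = 12*0 = 0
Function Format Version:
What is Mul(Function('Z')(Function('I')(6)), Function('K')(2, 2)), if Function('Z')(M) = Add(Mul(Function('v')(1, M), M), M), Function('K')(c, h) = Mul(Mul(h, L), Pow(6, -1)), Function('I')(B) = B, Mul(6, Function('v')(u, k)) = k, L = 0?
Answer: 0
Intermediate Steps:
Function('v')(u, k) = Mul(Rational(1, 6), k)
Function('K')(c, h) = 0 (Function('K')(c, h) = Mul(Mul(h, 0), Pow(6, -1)) = Mul(0, Rational(1, 6)) = 0)
Function('Z')(M) = Add(M, Mul(Rational(1, 6), Pow(M, 2))) (Function('Z')(M) = Add(Mul(Mul(Rational(1, 6), M), M), M) = Add(Mul(Rational(1, 6), Pow(M, 2)), M) = Add(M, Mul(Rational(1, 6), Pow(M, 2))))
Mul(Function('Z')(Function('I')(6)), Function('K')(2, 2)) = Mul(Mul(Rational(1, 6), 6, Add(6, 6)), 0) = Mul(Mul(Rational(1, 6), 6, 12), 0) = Mul(12, 0) = 0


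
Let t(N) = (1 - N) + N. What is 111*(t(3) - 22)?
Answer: -2331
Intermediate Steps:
t(N) = 1
111*(t(3) - 22) = 111*(1 - 22) = 111*(-21) = -2331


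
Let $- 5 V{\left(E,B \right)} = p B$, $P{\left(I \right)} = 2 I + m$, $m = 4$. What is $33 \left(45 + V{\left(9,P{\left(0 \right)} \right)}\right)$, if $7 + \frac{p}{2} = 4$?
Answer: $\frac{8217}{5} \approx 1643.4$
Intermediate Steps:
$p = -6$ ($p = -14 + 2 \cdot 4 = -14 + 8 = -6$)
$P{\left(I \right)} = 4 + 2 I$ ($P{\left(I \right)} = 2 I + 4 = 4 + 2 I$)
$V{\left(E,B \right)} = \frac{6 B}{5}$ ($V{\left(E,B \right)} = - \frac{\left(-6\right) B}{5} = \frac{6 B}{5}$)
$33 \left(45 + V{\left(9,P{\left(0 \right)} \right)}\right) = 33 \left(45 + \frac{6 \left(4 + 2 \cdot 0\right)}{5}\right) = 33 \left(45 + \frac{6 \left(4 + 0\right)}{5}\right) = 33 \left(45 + \frac{6}{5} \cdot 4\right) = 33 \left(45 + \frac{24}{5}\right) = 33 \cdot \frac{249}{5} = \frac{8217}{5}$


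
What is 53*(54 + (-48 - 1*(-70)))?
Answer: 4028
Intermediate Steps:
53*(54 + (-48 - 1*(-70))) = 53*(54 + (-48 + 70)) = 53*(54 + 22) = 53*76 = 4028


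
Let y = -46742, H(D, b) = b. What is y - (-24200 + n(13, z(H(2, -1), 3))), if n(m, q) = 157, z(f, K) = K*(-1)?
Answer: -22699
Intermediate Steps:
z(f, K) = -K
y - (-24200 + n(13, z(H(2, -1), 3))) = -46742 - (-24200 + 157) = -46742 - 1*(-24043) = -46742 + 24043 = -22699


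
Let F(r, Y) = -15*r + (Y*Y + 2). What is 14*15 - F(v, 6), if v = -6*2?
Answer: -8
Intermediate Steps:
v = -12 (v = -2*6 = -12)
F(r, Y) = 2 + Y² - 15*r (F(r, Y) = -15*r + (Y² + 2) = -15*r + (2 + Y²) = 2 + Y² - 15*r)
14*15 - F(v, 6) = 14*15 - (2 + 6² - 15*(-12)) = 210 - (2 + 36 + 180) = 210 - 1*218 = 210 - 218 = -8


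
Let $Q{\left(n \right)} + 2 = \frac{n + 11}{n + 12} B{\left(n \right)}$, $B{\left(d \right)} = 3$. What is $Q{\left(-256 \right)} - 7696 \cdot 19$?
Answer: $- \frac{35678409}{244} \approx -1.4622 \cdot 10^{5}$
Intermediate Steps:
$Q{\left(n \right)} = -2 + \frac{3 \left(11 + n\right)}{12 + n}$ ($Q{\left(n \right)} = -2 + \frac{n + 11}{n + 12} \cdot 3 = -2 + \frac{11 + n}{12 + n} 3 = -2 + \frac{3 \left(11 + n\right)}{12 + n}$)
$Q{\left(-256 \right)} - 7696 \cdot 19 = \frac{9 - 256}{12 - 256} - 7696 \cdot 19 = \frac{1}{-244} \left(-247\right) - 146224 = \left(- \frac{1}{244}\right) \left(-247\right) - 146224 = \frac{247}{244} - 146224 = - \frac{35678409}{244}$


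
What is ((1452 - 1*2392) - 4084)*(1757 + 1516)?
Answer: -16443552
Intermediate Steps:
((1452 - 1*2392) - 4084)*(1757 + 1516) = ((1452 - 2392) - 4084)*3273 = (-940 - 4084)*3273 = -5024*3273 = -16443552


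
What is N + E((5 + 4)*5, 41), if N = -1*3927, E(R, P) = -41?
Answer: -3968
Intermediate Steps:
N = -3927
N + E((5 + 4)*5, 41) = -3927 - 41 = -3968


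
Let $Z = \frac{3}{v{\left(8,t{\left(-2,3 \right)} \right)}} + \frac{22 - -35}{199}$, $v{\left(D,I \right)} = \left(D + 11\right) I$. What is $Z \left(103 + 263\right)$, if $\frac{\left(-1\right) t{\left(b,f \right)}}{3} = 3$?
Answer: $\frac{372100}{3781} \approx 98.413$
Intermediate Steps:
$t{\left(b,f \right)} = -9$ ($t{\left(b,f \right)} = \left(-3\right) 3 = -9$)
$v{\left(D,I \right)} = I \left(11 + D\right)$ ($v{\left(D,I \right)} = \left(11 + D\right) I = I \left(11 + D\right)$)
$Z = \frac{3050}{11343}$ ($Z = \frac{3}{\left(-9\right) \left(11 + 8\right)} + \frac{22 - -35}{199} = \frac{3}{\left(-9\right) 19} + \left(22 + 35\right) \frac{1}{199} = \frac{3}{-171} + 57 \cdot \frac{1}{199} = 3 \left(- \frac{1}{171}\right) + \frac{57}{199} = - \frac{1}{57} + \frac{57}{199} = \frac{3050}{11343} \approx 0.26889$)
$Z \left(103 + 263\right) = \frac{3050 \left(103 + 263\right)}{11343} = \frac{3050}{11343} \cdot 366 = \frac{372100}{3781}$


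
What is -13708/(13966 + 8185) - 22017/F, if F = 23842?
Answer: -814524703/528124142 ≈ -1.5423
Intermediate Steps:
-13708/(13966 + 8185) - 22017/F = -13708/(13966 + 8185) - 22017/23842 = -13708/22151 - 22017*1/23842 = -13708*1/22151 - 22017/23842 = -13708/22151 - 22017/23842 = -814524703/528124142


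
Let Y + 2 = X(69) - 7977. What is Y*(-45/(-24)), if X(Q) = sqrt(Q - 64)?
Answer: -119685/8 + 15*sqrt(5)/8 ≈ -14956.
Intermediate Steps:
X(Q) = sqrt(-64 + Q)
Y = -7979 + sqrt(5) (Y = -2 + (sqrt(-64 + 69) - 7977) = -2 + (sqrt(5) - 7977) = -2 + (-7977 + sqrt(5)) = -7979 + sqrt(5) ≈ -7976.8)
Y*(-45/(-24)) = (-7979 + sqrt(5))*(-45/(-24)) = (-7979 + sqrt(5))*(-45*(-1/24)) = (-7979 + sqrt(5))*(15/8) = -119685/8 + 15*sqrt(5)/8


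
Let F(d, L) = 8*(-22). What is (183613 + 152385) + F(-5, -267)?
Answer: 335822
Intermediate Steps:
F(d, L) = -176
(183613 + 152385) + F(-5, -267) = (183613 + 152385) - 176 = 335998 - 176 = 335822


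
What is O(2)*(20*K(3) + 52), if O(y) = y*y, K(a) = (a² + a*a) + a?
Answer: 1888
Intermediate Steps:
K(a) = a + 2*a² (K(a) = (a² + a²) + a = 2*a² + a = a + 2*a²)
O(y) = y²
O(2)*(20*K(3) + 52) = 2²*(20*(3*(1 + 2*3)) + 52) = 4*(20*(3*(1 + 6)) + 52) = 4*(20*(3*7) + 52) = 4*(20*21 + 52) = 4*(420 + 52) = 4*472 = 1888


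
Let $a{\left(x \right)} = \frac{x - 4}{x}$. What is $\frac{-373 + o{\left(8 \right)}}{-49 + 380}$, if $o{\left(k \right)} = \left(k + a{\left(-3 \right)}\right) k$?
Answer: $- \frac{871}{993} \approx -0.87714$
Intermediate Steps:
$a{\left(x \right)} = \frac{-4 + x}{x}$
$o{\left(k \right)} = k \left(\frac{7}{3} + k\right)$ ($o{\left(k \right)} = \left(k + \frac{-4 - 3}{-3}\right) k = \left(k - - \frac{7}{3}\right) k = \left(k + \frac{7}{3}\right) k = \left(\frac{7}{3} + k\right) k = k \left(\frac{7}{3} + k\right)$)
$\frac{-373 + o{\left(8 \right)}}{-49 + 380} = \frac{-373 + \frac{1}{3} \cdot 8 \left(7 + 3 \cdot 8\right)}{-49 + 380} = \frac{-373 + \frac{1}{3} \cdot 8 \left(7 + 24\right)}{331} = \left(-373 + \frac{1}{3} \cdot 8 \cdot 31\right) \frac{1}{331} = \left(-373 + \frac{248}{3}\right) \frac{1}{331} = \left(- \frac{871}{3}\right) \frac{1}{331} = - \frac{871}{993}$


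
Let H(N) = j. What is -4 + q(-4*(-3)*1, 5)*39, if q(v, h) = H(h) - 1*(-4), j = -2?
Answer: 74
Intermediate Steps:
H(N) = -2
q(v, h) = 2 (q(v, h) = -2 - 1*(-4) = -2 + 4 = 2)
-4 + q(-4*(-3)*1, 5)*39 = -4 + 2*39 = -4 + 78 = 74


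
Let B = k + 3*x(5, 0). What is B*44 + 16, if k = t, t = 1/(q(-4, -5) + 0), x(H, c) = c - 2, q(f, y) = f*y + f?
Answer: -981/4 ≈ -245.25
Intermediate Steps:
q(f, y) = f + f*y
x(H, c) = -2 + c
t = 1/16 (t = 1/(-4*(1 - 5) + 0) = 1/(-4*(-4) + 0) = 1/(16 + 0) = 1/16 ≈ 0.062500)
k = 1/16 ≈ 0.062500
B = -95/16 (B = 1/16 + 3*(-2 + 0) = 1/16 + 3*(-2) = 1/16 - 6 = -95/16 ≈ -5.9375)
B*44 + 16 = -95/16*44 + 16 = -1045/4 + 16 = -981/4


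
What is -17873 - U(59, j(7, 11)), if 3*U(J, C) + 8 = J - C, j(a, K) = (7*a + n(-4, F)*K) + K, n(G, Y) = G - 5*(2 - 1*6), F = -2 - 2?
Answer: -53434/3 ≈ -17811.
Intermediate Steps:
F = -4
n(G, Y) = 20 + G (n(G, Y) = G - 5*(2 - 6) = G - 5*(-4) = G + 20 = 20 + G)
j(a, K) = 7*a + 17*K (j(a, K) = (7*a + (20 - 4)*K) + K = (7*a + 16*K) + K = 7*a + 17*K)
U(J, C) = -8/3 - C/3 + J/3 (U(J, C) = -8/3 + (J - C)/3 = -8/3 + (-C/3 + J/3) = -8/3 - C/3 + J/3)
-17873 - U(59, j(7, 11)) = -17873 - (-8/3 - (7*7 + 17*11)/3 + (⅓)*59) = -17873 - (-8/3 - (49 + 187)/3 + 59/3) = -17873 - (-8/3 - ⅓*236 + 59/3) = -17873 - (-8/3 - 236/3 + 59/3) = -17873 - 1*(-185/3) = -17873 + 185/3 = -53434/3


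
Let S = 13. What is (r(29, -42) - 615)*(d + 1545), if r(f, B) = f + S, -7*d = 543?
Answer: -5885856/7 ≈ -8.4084e+5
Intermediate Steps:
d = -543/7 (d = -⅐*543 = -543/7 ≈ -77.571)
r(f, B) = 13 + f (r(f, B) = f + 13 = 13 + f)
(r(29, -42) - 615)*(d + 1545) = ((13 + 29) - 615)*(-543/7 + 1545) = (42 - 615)*(10272/7) = -573*10272/7 = -5885856/7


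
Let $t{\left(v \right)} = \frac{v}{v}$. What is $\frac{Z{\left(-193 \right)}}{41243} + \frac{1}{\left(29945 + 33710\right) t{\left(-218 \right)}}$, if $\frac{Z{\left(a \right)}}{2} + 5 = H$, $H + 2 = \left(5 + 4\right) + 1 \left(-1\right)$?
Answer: $\frac{168553}{2625323165} \approx 6.4203 \cdot 10^{-5}$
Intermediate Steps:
$t{\left(v \right)} = 1$
$H = 6$ ($H = -2 + \left(\left(5 + 4\right) + 1 \left(-1\right)\right) = -2 + \left(9 - 1\right) = -2 + 8 = 6$)
$Z{\left(a \right)} = 2$ ($Z{\left(a \right)} = -10 + 2 \cdot 6 = -10 + 12 = 2$)
$\frac{Z{\left(-193 \right)}}{41243} + \frac{1}{\left(29945 + 33710\right) t{\left(-218 \right)}} = \frac{2}{41243} + \frac{1}{\left(29945 + 33710\right) 1} = 2 \cdot \frac{1}{41243} + \frac{1}{63655} \cdot 1 = \frac{2}{41243} + \frac{1}{63655} \cdot 1 = \frac{2}{41243} + \frac{1}{63655} = \frac{168553}{2625323165}$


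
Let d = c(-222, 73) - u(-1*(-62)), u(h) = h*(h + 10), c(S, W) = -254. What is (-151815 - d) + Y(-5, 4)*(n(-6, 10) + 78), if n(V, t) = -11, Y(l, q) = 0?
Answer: -147097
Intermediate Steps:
u(h) = h*(10 + h)
d = -4718 (d = -254 - (-1*(-62))*(10 - 1*(-62)) = -254 - 62*(10 + 62) = -254 - 62*72 = -254 - 1*4464 = -254 - 4464 = -4718)
(-151815 - d) + Y(-5, 4)*(n(-6, 10) + 78) = (-151815 - 1*(-4718)) + 0*(-11 + 78) = (-151815 + 4718) + 0*67 = -147097 + 0 = -147097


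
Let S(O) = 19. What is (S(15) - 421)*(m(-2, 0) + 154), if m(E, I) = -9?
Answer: -58290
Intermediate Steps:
(S(15) - 421)*(m(-2, 0) + 154) = (19 - 421)*(-9 + 154) = -402*145 = -58290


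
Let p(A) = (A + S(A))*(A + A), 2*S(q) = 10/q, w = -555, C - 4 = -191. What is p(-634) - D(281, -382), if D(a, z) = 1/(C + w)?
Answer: 596510125/742 ≈ 8.0392e+5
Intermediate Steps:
C = -187 (C = 4 - 191 = -187)
D(a, z) = -1/742 (D(a, z) = 1/(-187 - 555) = 1/(-742) = -1/742)
S(q) = 5/q (S(q) = (10/q)/2 = 5/q)
p(A) = 2*A*(A + 5/A) (p(A) = (A + 5/A)*(A + A) = (A + 5/A)*(2*A) = 2*A*(A + 5/A))
p(-634) - D(281, -382) = (10 + 2*(-634)**2) - 1*(-1/742) = (10 + 2*401956) + 1/742 = (10 + 803912) + 1/742 = 803922 + 1/742 = 596510125/742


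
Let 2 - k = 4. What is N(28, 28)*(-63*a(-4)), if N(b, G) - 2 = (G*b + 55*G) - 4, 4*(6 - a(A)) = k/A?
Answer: -3437721/4 ≈ -8.5943e+5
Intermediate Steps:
k = -2 (k = 2 - 1*4 = 2 - 4 = -2)
a(A) = 6 + 1/(2*A) (a(A) = 6 - (-1)/(2*A) = 6 + 1/(2*A))
N(b, G) = -2 + 55*G + G*b (N(b, G) = 2 + ((G*b + 55*G) - 4) = 2 + ((55*G + G*b) - 4) = 2 + (-4 + 55*G + G*b) = -2 + 55*G + G*b)
N(28, 28)*(-63*a(-4)) = (-2 + 55*28 + 28*28)*(-63*(6 + (1/2)/(-4))) = (-2 + 1540 + 784)*(-63*(6 + (1/2)*(-1/4))) = 2322*(-63*(6 - 1/8)) = 2322*(-63*47/8) = 2322*(-2961/8) = -3437721/4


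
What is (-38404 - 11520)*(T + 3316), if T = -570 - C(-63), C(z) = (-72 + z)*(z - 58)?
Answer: 678417236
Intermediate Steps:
C(z) = (-72 + z)*(-58 + z)
T = -16905 (T = -570 - (4176 + (-63)² - 130*(-63)) = -570 - (4176 + 3969 + 8190) = -570 - 1*16335 = -570 - 16335 = -16905)
(-38404 - 11520)*(T + 3316) = (-38404 - 11520)*(-16905 + 3316) = -49924*(-13589) = 678417236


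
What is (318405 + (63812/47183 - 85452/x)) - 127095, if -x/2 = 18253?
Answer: 164765340512984/861231299 ≈ 1.9131e+5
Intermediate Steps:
x = -36506 (x = -2*18253 = -36506)
(318405 + (63812/47183 - 85452/x)) - 127095 = (318405 + (63812/47183 - 85452/(-36506))) - 127095 = (318405 + (63812*(1/47183) - 85452*(-1/36506))) - 127095 = (318405 + (63812/47183 + 42726/18253)) - 127095 = (318405 + 3180701294/861231299) - 127095 = 274223532459389/861231299 - 127095 = 164765340512984/861231299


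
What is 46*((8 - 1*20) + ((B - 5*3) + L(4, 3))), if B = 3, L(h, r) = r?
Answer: -966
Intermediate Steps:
46*((8 - 1*20) + ((B - 5*3) + L(4, 3))) = 46*((8 - 1*20) + ((3 - 5*3) + 3)) = 46*((8 - 20) + ((3 - 15) + 3)) = 46*(-12 + (-12 + 3)) = 46*(-12 - 9) = 46*(-21) = -966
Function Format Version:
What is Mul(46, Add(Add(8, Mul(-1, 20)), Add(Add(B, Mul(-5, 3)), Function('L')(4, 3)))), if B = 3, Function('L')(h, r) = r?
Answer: -966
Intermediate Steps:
Mul(46, Add(Add(8, Mul(-1, 20)), Add(Add(B, Mul(-5, 3)), Function('L')(4, 3)))) = Mul(46, Add(Add(8, Mul(-1, 20)), Add(Add(3, Mul(-5, 3)), 3))) = Mul(46, Add(Add(8, -20), Add(Add(3, -15), 3))) = Mul(46, Add(-12, Add(-12, 3))) = Mul(46, Add(-12, -9)) = Mul(46, -21) = -966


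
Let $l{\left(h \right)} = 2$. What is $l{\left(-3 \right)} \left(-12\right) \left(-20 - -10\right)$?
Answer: $240$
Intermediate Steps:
$l{\left(-3 \right)} \left(-12\right) \left(-20 - -10\right) = 2 \left(-12\right) \left(-20 - -10\right) = - 24 \left(-20 + 10\right) = \left(-24\right) \left(-10\right) = 240$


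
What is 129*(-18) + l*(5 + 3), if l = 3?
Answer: -2298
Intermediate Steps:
129*(-18) + l*(5 + 3) = 129*(-18) + 3*(5 + 3) = -2322 + 3*8 = -2322 + 24 = -2298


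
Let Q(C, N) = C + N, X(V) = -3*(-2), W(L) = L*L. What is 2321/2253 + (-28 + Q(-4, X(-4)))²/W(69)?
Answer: 4191103/3575511 ≈ 1.1722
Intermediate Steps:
W(L) = L²
X(V) = 6
2321/2253 + (-28 + Q(-4, X(-4)))²/W(69) = 2321/2253 + (-28 + (-4 + 6))²/(69²) = 2321*(1/2253) + (-28 + 2)²/4761 = 2321/2253 + (-26)²*(1/4761) = 2321/2253 + 676*(1/4761) = 2321/2253 + 676/4761 = 4191103/3575511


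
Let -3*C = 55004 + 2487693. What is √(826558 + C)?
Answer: I*√189069/3 ≈ 144.94*I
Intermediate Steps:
C = -2542697/3 (C = -(55004 + 2487693)/3 = -⅓*2542697 = -2542697/3 ≈ -8.4757e+5)
√(826558 + C) = √(826558 - 2542697/3) = √(-63023/3) = I*√189069/3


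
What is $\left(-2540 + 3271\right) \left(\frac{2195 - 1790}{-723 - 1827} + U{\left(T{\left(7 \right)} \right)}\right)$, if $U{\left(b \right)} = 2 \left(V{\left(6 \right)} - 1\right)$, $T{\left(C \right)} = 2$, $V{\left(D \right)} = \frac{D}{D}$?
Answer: $- \frac{1161}{10} \approx -116.1$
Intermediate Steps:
$V{\left(D \right)} = 1$
$U{\left(b \right)} = 0$ ($U{\left(b \right)} = 2 \left(1 - 1\right) = 2 \cdot 0 = 0$)
$\left(-2540 + 3271\right) \left(\frac{2195 - 1790}{-723 - 1827} + U{\left(T{\left(7 \right)} \right)}\right) = \left(-2540 + 3271\right) \left(\frac{2195 - 1790}{-723 - 1827} + 0\right) = 731 \left(\frac{405}{-2550} + 0\right) = 731 \left(405 \left(- \frac{1}{2550}\right) + 0\right) = 731 \left(- \frac{27}{170} + 0\right) = 731 \left(- \frac{27}{170}\right) = - \frac{1161}{10}$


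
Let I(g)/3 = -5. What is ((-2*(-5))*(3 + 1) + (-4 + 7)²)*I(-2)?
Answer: -735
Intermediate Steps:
I(g) = -15 (I(g) = 3*(-5) = -15)
((-2*(-5))*(3 + 1) + (-4 + 7)²)*I(-2) = ((-2*(-5))*(3 + 1) + (-4 + 7)²)*(-15) = (10*4 + 3²)*(-15) = (40 + 9)*(-15) = 49*(-15) = -735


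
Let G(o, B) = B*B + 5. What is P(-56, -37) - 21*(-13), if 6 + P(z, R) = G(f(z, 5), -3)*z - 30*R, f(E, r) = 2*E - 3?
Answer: 593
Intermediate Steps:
f(E, r) = -3 + 2*E
G(o, B) = 5 + B² (G(o, B) = B² + 5 = 5 + B²)
P(z, R) = -6 - 30*R + 14*z (P(z, R) = -6 + ((5 + (-3)²)*z - 30*R) = -6 + ((5 + 9)*z - 30*R) = -6 + (14*z - 30*R) = -6 + (-30*R + 14*z) = -6 - 30*R + 14*z)
P(-56, -37) - 21*(-13) = (-6 - 30*(-37) + 14*(-56)) - 21*(-13) = (-6 + 1110 - 784) + 273 = 320 + 273 = 593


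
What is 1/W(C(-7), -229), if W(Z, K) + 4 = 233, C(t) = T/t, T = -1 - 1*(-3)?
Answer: 1/229 ≈ 0.0043668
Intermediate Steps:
T = 2 (T = -1 + 3 = 2)
C(t) = 2/t
W(Z, K) = 229 (W(Z, K) = -4 + 233 = 229)
1/W(C(-7), -229) = 1/229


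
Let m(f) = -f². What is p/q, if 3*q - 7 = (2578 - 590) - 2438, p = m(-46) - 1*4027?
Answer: 18429/443 ≈ 41.600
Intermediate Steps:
p = -6143 (p = -1*(-46)² - 1*4027 = -1*2116 - 4027 = -2116 - 4027 = -6143)
q = -443/3 (q = 7/3 + ((2578 - 590) - 2438)/3 = 7/3 + (1988 - 2438)/3 = 7/3 + (⅓)*(-450) = 7/3 - 150 = -443/3 ≈ -147.67)
p/q = -6143/(-443/3) = -6143*(-3/443) = 18429/443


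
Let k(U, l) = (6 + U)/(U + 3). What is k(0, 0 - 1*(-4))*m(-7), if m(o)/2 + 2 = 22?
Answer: 80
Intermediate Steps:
m(o) = 40 (m(o) = -4 + 2*22 = -4 + 44 = 40)
k(U, l) = (6 + U)/(3 + U)
k(0, 0 - 1*(-4))*m(-7) = ((6 + 0)/(3 + 0))*40 = (6/3)*40 = ((⅓)*6)*40 = 2*40 = 80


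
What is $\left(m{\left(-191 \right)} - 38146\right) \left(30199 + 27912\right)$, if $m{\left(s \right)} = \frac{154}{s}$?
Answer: $- \frac{423399070440}{191} \approx -2.2167 \cdot 10^{9}$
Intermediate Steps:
$\left(m{\left(-191 \right)} - 38146\right) \left(30199 + 27912\right) = \left(\frac{154}{-191} - 38146\right) \left(30199 + 27912\right) = \left(154 \left(- \frac{1}{191}\right) - 38146\right) 58111 = \left(- \frac{154}{191} - 38146\right) 58111 = \left(- \frac{7286040}{191}\right) 58111 = - \frac{423399070440}{191}$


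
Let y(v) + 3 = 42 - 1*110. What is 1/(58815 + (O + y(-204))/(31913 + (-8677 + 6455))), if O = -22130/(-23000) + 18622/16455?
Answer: 224740086300/13218087654163303 ≈ 1.7002e-5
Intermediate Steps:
y(v) = -71 (y(v) = -3 + (42 - 1*110) = -3 + (42 - 110) = -3 - 68 = -71)
O = 15849103/7569300 (O = -22130*(-1/23000) + 18622*(1/16455) = 2213/2300 + 18622/16455 = 15849103/7569300 ≈ 2.0939)
1/(58815 + (O + y(-204))/(31913 + (-8677 + 6455))) = 1/(58815 + (15849103/7569300 - 71)/(31913 + (-8677 + 6455))) = 1/(58815 - 521571197/(7569300*(31913 - 2222))) = 1/(58815 - 521571197/7569300/29691) = 1/(58815 - 521571197/7569300*1/29691) = 1/(58815 - 521571197/224740086300) = 1/(13218087654163303/224740086300) = 224740086300/13218087654163303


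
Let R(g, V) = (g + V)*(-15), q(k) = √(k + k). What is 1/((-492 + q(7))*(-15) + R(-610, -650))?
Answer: 292/7673725 + √14/46042350 ≈ 3.8133e-5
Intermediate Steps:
q(k) = √2*√k (q(k) = √(2*k) = √2*√k)
R(g, V) = -15*V - 15*g (R(g, V) = (V + g)*(-15) = -15*V - 15*g)
1/((-492 + q(7))*(-15) + R(-610, -650)) = 1/((-492 + √2*√7)*(-15) + (-15*(-650) - 15*(-610))) = 1/((-492 + √14)*(-15) + (9750 + 9150)) = 1/((7380 - 15*√14) + 18900) = 1/(26280 - 15*√14)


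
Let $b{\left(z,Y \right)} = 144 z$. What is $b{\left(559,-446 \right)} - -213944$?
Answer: $294440$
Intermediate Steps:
$b{\left(559,-446 \right)} - -213944 = 144 \cdot 559 - -213944 = 80496 + 213944 = 294440$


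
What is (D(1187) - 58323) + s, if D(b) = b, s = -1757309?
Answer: -1814445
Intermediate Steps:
(D(1187) - 58323) + s = (1187 - 58323) - 1757309 = -57136 - 1757309 = -1814445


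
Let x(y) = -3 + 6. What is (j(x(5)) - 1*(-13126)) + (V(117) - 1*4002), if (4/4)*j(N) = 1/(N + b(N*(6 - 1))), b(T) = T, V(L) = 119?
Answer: 166375/18 ≈ 9243.1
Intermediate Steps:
x(y) = 3
j(N) = 1/(6*N) (j(N) = 1/(N + N*(6 - 1)) = 1/(N + N*5) = 1/(N + 5*N) = 1/(6*N))
(j(x(5)) - 1*(-13126)) + (V(117) - 1*4002) = ((⅙)/3 - 1*(-13126)) + (119 - 1*4002) = ((⅙)*(⅓) + 13126) + (119 - 4002) = (1/18 + 13126) - 3883 = 236269/18 - 3883 = 166375/18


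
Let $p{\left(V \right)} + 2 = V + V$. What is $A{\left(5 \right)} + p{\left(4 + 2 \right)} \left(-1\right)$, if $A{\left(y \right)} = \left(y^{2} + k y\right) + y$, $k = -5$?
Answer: $-5$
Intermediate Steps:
$p{\left(V \right)} = -2 + 2 V$ ($p{\left(V \right)} = -2 + \left(V + V\right) = -2 + 2 V$)
$A{\left(y \right)} = y^{2} - 4 y$ ($A{\left(y \right)} = \left(y^{2} - 5 y\right) + y = y^{2} - 4 y$)
$A{\left(5 \right)} + p{\left(4 + 2 \right)} \left(-1\right) = 5 \left(-4 + 5\right) + \left(-2 + 2 \left(4 + 2\right)\right) \left(-1\right) = 5 \cdot 1 + \left(-2 + 2 \cdot 6\right) \left(-1\right) = 5 + \left(-2 + 12\right) \left(-1\right) = 5 + 10 \left(-1\right) = 5 - 10 = -5$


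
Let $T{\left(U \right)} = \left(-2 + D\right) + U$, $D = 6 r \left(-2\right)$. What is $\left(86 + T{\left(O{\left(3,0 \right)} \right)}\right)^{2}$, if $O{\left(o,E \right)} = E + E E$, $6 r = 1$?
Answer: $6724$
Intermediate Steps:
$r = \frac{1}{6}$ ($r = \frac{1}{6} \cdot 1 = \frac{1}{6} \approx 0.16667$)
$O{\left(o,E \right)} = E + E^{2}$
$D = -2$ ($D = 6 \cdot \frac{1}{6} \left(-2\right) = 1 \left(-2\right) = -2$)
$T{\left(U \right)} = -4 + U$ ($T{\left(U \right)} = \left(-2 - 2\right) + U = -4 + U$)
$\left(86 + T{\left(O{\left(3,0 \right)} \right)}\right)^{2} = \left(86 - \left(4 + 0 \left(1 + 0\right)\right)\right)^{2} = \left(86 + \left(-4 + 0 \cdot 1\right)\right)^{2} = \left(86 + \left(-4 + 0\right)\right)^{2} = \left(86 - 4\right)^{2} = 82^{2} = 6724$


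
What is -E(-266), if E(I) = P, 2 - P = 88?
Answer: 86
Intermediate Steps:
P = -86 (P = 2 - 1*88 = 2 - 88 = -86)
E(I) = -86
-E(-266) = -1*(-86) = 86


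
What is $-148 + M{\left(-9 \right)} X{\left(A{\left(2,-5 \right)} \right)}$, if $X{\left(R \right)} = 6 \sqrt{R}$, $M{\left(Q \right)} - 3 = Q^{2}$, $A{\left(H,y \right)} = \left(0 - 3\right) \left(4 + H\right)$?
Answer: $-148 + 1512 i \sqrt{2} \approx -148.0 + 2138.3 i$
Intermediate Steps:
$A{\left(H,y \right)} = -12 - 3 H$ ($A{\left(H,y \right)} = - 3 \left(4 + H\right) = -12 - 3 H$)
$M{\left(Q \right)} = 3 + Q^{2}$
$-148 + M{\left(-9 \right)} X{\left(A{\left(2,-5 \right)} \right)} = -148 + \left(3 + \left(-9\right)^{2}\right) 6 \sqrt{-12 - 6} = -148 + \left(3 + 81\right) 6 \sqrt{-12 - 6} = -148 + 84 \cdot 6 \sqrt{-18} = -148 + 84 \cdot 6 \cdot 3 i \sqrt{2} = -148 + 84 \cdot 18 i \sqrt{2} = -148 + 1512 i \sqrt{2}$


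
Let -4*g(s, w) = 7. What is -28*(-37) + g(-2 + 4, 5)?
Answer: 4137/4 ≈ 1034.3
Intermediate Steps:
g(s, w) = -7/4 (g(s, w) = -¼*7 = -7/4)
-28*(-37) + g(-2 + 4, 5) = -28*(-37) - 7/4 = 1036 - 7/4 = 4137/4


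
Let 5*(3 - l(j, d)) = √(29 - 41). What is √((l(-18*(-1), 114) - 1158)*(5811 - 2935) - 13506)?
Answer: √(-83382150 - 28760*I*√3)/5 ≈ 0.54552 - 1826.3*I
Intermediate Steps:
l(j, d) = 3 - 2*I*√3/5 (l(j, d) = 3 - √(29 - 41)/5 = 3 - 2*I*√3/5)
√((l(-18*(-1), 114) - 1158)*(5811 - 2935) - 13506) = √(((3 - 2*I*√3/5) - 1158)*(5811 - 2935) - 13506) = √((-1155 - 2*I*√3/5)*2876 - 13506) = √((-3321780 - 5752*I*√3/5) - 13506) = √(-3335286 - 5752*I*√3/5)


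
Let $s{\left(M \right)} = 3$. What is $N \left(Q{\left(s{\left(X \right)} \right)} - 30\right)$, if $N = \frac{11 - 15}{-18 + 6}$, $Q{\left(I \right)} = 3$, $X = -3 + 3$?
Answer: $-9$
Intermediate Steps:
$X = 0$
$N = \frac{1}{3}$ ($N = - \frac{4}{-12} = \left(-4\right) \left(- \frac{1}{12}\right) = \frac{1}{3} \approx 0.33333$)
$N \left(Q{\left(s{\left(X \right)} \right)} - 30\right) = \frac{3 - 30}{3} = \frac{1}{3} \left(-27\right) = -9$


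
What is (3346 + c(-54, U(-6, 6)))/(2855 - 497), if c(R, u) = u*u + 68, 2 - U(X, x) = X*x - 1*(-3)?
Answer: 4639/2358 ≈ 1.9673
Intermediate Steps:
U(X, x) = -1 - X*x (U(X, x) = 2 - (X*x - 1*(-3)) = 2 - (X*x + 3) = 2 - (3 + X*x) = 2 + (-3 - X*x) = -1 - X*x)
c(R, u) = 68 + u**2 (c(R, u) = u**2 + 68 = 68 + u**2)
(3346 + c(-54, U(-6, 6)))/(2855 - 497) = (3346 + (68 + (-1 - 1*(-6)*6)**2))/(2855 - 497) = (3346 + (68 + (-1 + 36)**2))/2358 = (3346 + (68 + 35**2))*(1/2358) = (3346 + (68 + 1225))*(1/2358) = (3346 + 1293)*(1/2358) = 4639*(1/2358) = 4639/2358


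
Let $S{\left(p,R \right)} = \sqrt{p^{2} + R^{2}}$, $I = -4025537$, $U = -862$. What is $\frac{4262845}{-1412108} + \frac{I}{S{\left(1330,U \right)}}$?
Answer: $- \frac{4262845}{1412108} - \frac{4025537 \sqrt{627986}}{1255972} \approx -2542.9$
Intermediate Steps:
$S{\left(p,R \right)} = \sqrt{R^{2} + p^{2}}$
$\frac{4262845}{-1412108} + \frac{I}{S{\left(1330,U \right)}} = \frac{4262845}{-1412108} - \frac{4025537}{\sqrt{\left(-862\right)^{2} + 1330^{2}}} = 4262845 \left(- \frac{1}{1412108}\right) - \frac{4025537}{\sqrt{743044 + 1768900}} = - \frac{4262845}{1412108} - \frac{4025537}{\sqrt{2511944}} = - \frac{4262845}{1412108} - \frac{4025537}{2 \sqrt{627986}} = - \frac{4262845}{1412108} - 4025537 \frac{\sqrt{627986}}{1255972} = - \frac{4262845}{1412108} - \frac{4025537 \sqrt{627986}}{1255972}$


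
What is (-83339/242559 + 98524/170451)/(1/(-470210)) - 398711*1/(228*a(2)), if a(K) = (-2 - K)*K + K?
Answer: -76769101535586581/698261384952 ≈ -1.0994e+5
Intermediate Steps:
a(K) = K + K*(-2 - K) (a(K) = K*(-2 - K) + K = K + K*(-2 - K))
(-83339/242559 + 98524/170451)/(1/(-470210)) - 398711*1/(228*a(2)) = (-83339/242559 + 98524/170451)/(1/(-470210)) - 398711*(-1/(456*(1 + 2))) = (-83339*1/242559 + 98524*(1/170451))/(-1/470210) - 398711/((3*(-1*2*3))*76) = (-83339/242559 + 98524/170451)*(-470210) - 398711/((3*(-6))*76) = (1076963003/4593824901)*(-470210) - 398711/((-18*76)) = -506398773640630/4593824901 - 398711/(-1368) = -506398773640630/4593824901 - 398711*(-1/1368) = -506398773640630/4593824901 + 398711/1368 = -76769101535586581/698261384952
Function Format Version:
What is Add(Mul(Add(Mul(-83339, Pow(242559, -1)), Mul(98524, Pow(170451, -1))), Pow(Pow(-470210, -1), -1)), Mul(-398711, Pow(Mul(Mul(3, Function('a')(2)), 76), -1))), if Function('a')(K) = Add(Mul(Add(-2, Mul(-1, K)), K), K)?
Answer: Rational(-76769101535586581, 698261384952) ≈ -1.0994e+5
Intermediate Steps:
Function('a')(K) = Add(K, Mul(K, Add(-2, Mul(-1, K)))) (Function('a')(K) = Add(Mul(K, Add(-2, Mul(-1, K))), K) = Add(K, Mul(K, Add(-2, Mul(-1, K)))))
Add(Mul(Add(Mul(-83339, Pow(242559, -1)), Mul(98524, Pow(170451, -1))), Pow(Pow(-470210, -1), -1)), Mul(-398711, Pow(Mul(Mul(3, Function('a')(2)), 76), -1))) = Add(Mul(Add(Mul(-83339, Pow(242559, -1)), Mul(98524, Pow(170451, -1))), Pow(Pow(-470210, -1), -1)), Mul(-398711, Pow(Mul(Mul(3, Mul(-1, 2, Add(1, 2))), 76), -1))) = Add(Mul(Add(Mul(-83339, Rational(1, 242559)), Mul(98524, Rational(1, 170451))), Pow(Rational(-1, 470210), -1)), Mul(-398711, Pow(Mul(Mul(3, Mul(-1, 2, 3)), 76), -1))) = Add(Mul(Add(Rational(-83339, 242559), Rational(98524, 170451)), -470210), Mul(-398711, Pow(Mul(Mul(3, -6), 76), -1))) = Add(Mul(Rational(1076963003, 4593824901), -470210), Mul(-398711, Pow(Mul(-18, 76), -1))) = Add(Rational(-506398773640630, 4593824901), Mul(-398711, Pow(-1368, -1))) = Add(Rational(-506398773640630, 4593824901), Mul(-398711, Rational(-1, 1368))) = Add(Rational(-506398773640630, 4593824901), Rational(398711, 1368)) = Rational(-76769101535586581, 698261384952)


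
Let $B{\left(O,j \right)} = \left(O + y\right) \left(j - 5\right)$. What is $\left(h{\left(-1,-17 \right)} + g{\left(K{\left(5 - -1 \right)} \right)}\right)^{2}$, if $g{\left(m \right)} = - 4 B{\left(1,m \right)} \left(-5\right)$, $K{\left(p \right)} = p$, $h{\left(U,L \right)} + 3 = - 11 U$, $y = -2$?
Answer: $144$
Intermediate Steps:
$h{\left(U,L \right)} = -3 - 11 U$
$B{\left(O,j \right)} = \left(-5 + j\right) \left(-2 + O\right)$ ($B{\left(O,j \right)} = \left(O - 2\right) \left(j - 5\right) = \left(-2 + O\right) \left(-5 + j\right) = \left(-5 + j\right) \left(-2 + O\right)$)
$g{\left(m \right)} = 100 - 20 m$ ($g{\left(m \right)} = - 4 \left(10 - 5 - 2 m + 1 m\right) \left(-5\right) = - 4 \left(10 - 5 - 2 m + m\right) \left(-5\right) = - 4 \left(5 - m\right) \left(-5\right) = \left(-20 + 4 m\right) \left(-5\right) = 100 - 20 m$)
$\left(h{\left(-1,-17 \right)} + g{\left(K{\left(5 - -1 \right)} \right)}\right)^{2} = \left(\left(-3 - -11\right) + \left(100 - 20 \left(5 - -1\right)\right)\right)^{2} = \left(\left(-3 + 11\right) + \left(100 - 20 \left(5 + 1\right)\right)\right)^{2} = \left(8 + \left(100 - 120\right)\right)^{2} = \left(8 - 20\right)^{2} = \left(-12\right)^{2} = 144$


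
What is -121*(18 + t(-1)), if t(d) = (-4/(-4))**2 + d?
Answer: -2178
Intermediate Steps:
t(d) = 1 + d (t(d) = (-4*(-1/4))**2 + d = 1**2 + d = 1 + d)
-121*(18 + t(-1)) = -121*(18 + (1 - 1)) = -121*(18 + 0) = -121*18 = -2178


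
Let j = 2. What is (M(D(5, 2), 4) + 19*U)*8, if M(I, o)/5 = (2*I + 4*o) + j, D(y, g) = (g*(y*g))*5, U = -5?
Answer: 7960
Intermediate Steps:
D(y, g) = 5*y*g**2 (D(y, g) = (g*(g*y))*5 = (y*g**2)*5 = 5*y*g**2)
M(I, o) = 10 + 10*I + 20*o (M(I, o) = 5*((2*I + 4*o) + 2) = 5*(2 + 2*I + 4*o) = 10 + 10*I + 20*o)
(M(D(5, 2), 4) + 19*U)*8 = ((10 + 10*(5*5*2**2) + 20*4) + 19*(-5))*8 = ((10 + 10*(5*5*4) + 80) - 95)*8 = ((10 + 10*100 + 80) - 95)*8 = ((10 + 1000 + 80) - 95)*8 = (1090 - 95)*8 = 995*8 = 7960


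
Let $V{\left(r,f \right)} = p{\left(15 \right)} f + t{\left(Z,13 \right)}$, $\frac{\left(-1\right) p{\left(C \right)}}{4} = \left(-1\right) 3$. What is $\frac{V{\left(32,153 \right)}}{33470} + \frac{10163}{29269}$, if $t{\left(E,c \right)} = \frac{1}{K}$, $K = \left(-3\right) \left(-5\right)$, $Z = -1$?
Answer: $\frac{5908431679}{14694501450} \approx 0.40208$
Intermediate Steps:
$K = 15$
$p{\left(C \right)} = 12$ ($p{\left(C \right)} = - 4 \left(\left(-1\right) 3\right) = \left(-4\right) \left(-3\right) = 12$)
$t{\left(E,c \right)} = \frac{1}{15}$
$V{\left(r,f \right)} = \frac{1}{15} + 12 f$ ($V{\left(r,f \right)} = 12 f + \frac{1}{15} = \frac{1}{15} + 12 f$)
$\frac{V{\left(32,153 \right)}}{33470} + \frac{10163}{29269} = \frac{\frac{1}{15} + 12 \cdot 153}{33470} + \frac{10163}{29269} = \left(\frac{1}{15} + 1836\right) \frac{1}{33470} + 10163 \cdot \frac{1}{29269} = \frac{27541}{15} \cdot \frac{1}{33470} + \frac{10163}{29269} = \frac{27541}{502050} + \frac{10163}{29269} = \frac{5908431679}{14694501450}$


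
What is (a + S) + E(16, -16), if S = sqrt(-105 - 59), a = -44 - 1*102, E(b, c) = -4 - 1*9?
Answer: -159 + 2*I*sqrt(41) ≈ -159.0 + 12.806*I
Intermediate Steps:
E(b, c) = -13 (E(b, c) = -4 - 9 = -13)
a = -146 (a = -44 - 102 = -146)
S = 2*I*sqrt(41) (S = sqrt(-164) = 2*I*sqrt(41) ≈ 12.806*I)
(a + S) + E(16, -16) = (-146 + 2*I*sqrt(41)) - 13 = -159 + 2*I*sqrt(41)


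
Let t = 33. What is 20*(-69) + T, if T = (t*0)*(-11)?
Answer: -1380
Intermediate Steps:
T = 0 (T = (33*0)*(-11) = 0*(-11) = 0)
20*(-69) + T = 20*(-69) + 0 = -1380 + 0 = -1380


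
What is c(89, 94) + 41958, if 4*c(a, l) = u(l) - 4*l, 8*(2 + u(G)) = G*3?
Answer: 669957/16 ≈ 41872.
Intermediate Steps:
u(G) = -2 + 3*G/8 (u(G) = -2 + (G*3)/8 = -2 + (3*G)/8 = -2 + 3*G/8)
c(a, l) = -½ - 29*l/32 (c(a, l) = ((-2 + 3*l/8) - 4*l)/4 = (-2 - 29*l/8)/4 = -½ - 29*l/32)
c(89, 94) + 41958 = (-½ - 29/32*94) + 41958 = (-½ - 1363/16) + 41958 = -1371/16 + 41958 = 669957/16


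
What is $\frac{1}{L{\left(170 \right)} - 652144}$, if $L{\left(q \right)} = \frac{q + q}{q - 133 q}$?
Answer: $- \frac{66}{43041505} \approx -1.5334 \cdot 10^{-6}$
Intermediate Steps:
$L{\left(q \right)} = - \frac{1}{66}$ ($L{\left(q \right)} = \frac{2 q}{\left(-132\right) q} = 2 q \left(- \frac{1}{132 q}\right) = - \frac{1}{66}$)
$\frac{1}{L{\left(170 \right)} - 652144} = \frac{1}{- \frac{1}{66} - 652144} = \frac{1}{- \frac{43041505}{66}} = - \frac{66}{43041505}$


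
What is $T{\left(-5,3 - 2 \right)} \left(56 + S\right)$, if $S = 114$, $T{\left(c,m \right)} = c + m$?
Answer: $-680$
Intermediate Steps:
$T{\left(-5,3 - 2 \right)} \left(56 + S\right) = \left(-5 + \left(3 - 2\right)\right) \left(56 + 114\right) = \left(-5 + \left(3 - 2\right)\right) 170 = \left(-5 + 1\right) 170 = \left(-4\right) 170 = -680$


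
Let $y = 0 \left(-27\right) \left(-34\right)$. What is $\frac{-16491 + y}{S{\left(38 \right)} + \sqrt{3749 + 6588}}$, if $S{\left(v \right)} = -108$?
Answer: $\frac{1781028}{1327} + \frac{16491 \sqrt{10337}}{1327} \approx 2605.6$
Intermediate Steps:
$y = 0$ ($y = 0 \left(-34\right) = 0$)
$\frac{-16491 + y}{S{\left(38 \right)} + \sqrt{3749 + 6588}} = \frac{-16491 + 0}{-108 + \sqrt{3749 + 6588}} = - \frac{16491}{-108 + \sqrt{10337}}$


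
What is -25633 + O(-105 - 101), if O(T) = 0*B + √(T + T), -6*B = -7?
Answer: -25633 + 2*I*√103 ≈ -25633.0 + 20.298*I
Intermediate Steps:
B = 7/6 (B = -⅙*(-7) = 7/6 ≈ 1.1667)
O(T) = √2*√T (O(T) = 0*(7/6) + √(T + T) = 0 + √(2*T) = 0 + √2*√T = √2*√T)
-25633 + O(-105 - 101) = -25633 + √2*√(-105 - 101) = -25633 + √2*√(-206) = -25633 + √2*(I*√206) = -25633 + 2*I*√103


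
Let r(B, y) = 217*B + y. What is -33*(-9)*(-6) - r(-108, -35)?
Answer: 21689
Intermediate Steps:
r(B, y) = y + 217*B
-33*(-9)*(-6) - r(-108, -35) = -33*(-9)*(-6) - (-35 + 217*(-108)) = 297*(-6) - (-35 - 23436) = -1782 - 1*(-23471) = -1782 + 23471 = 21689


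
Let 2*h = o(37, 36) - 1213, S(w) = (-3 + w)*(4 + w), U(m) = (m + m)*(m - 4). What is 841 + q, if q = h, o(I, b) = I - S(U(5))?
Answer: 204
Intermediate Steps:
U(m) = 2*m*(-4 + m) (U(m) = (2*m)*(-4 + m) = 2*m*(-4 + m))
o(I, b) = -98 + I (o(I, b) = I - (-12 + 2*5*(-4 + 5) + (2*5*(-4 + 5))²) = I - (-12 + 2*5*1 + (2*5*1)²) = I - (-12 + 10 + 10²) = I - (-12 + 10 + 100) = I - 1*98 = I - 98 = -98 + I)
h = -637 (h = ((-98 + 37) - 1213)/2 = (-61 - 1213)/2 = (½)*(-1274) = -637)
q = -637
841 + q = 841 - 637 = 204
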